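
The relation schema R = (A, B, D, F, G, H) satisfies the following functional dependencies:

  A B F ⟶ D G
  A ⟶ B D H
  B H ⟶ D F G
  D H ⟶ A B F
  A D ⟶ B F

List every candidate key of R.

{A}, {B, H}, {D, H}

{A}⁺: A→BDH adds B, D, H; BH→DFG adds F, G → {A, B, D, F, G, H}.
{B, H}⁺: BH→DFG adds D, F, G; DH→ABF adds A → {A, B, D, F, G, H}. Minimal: {H}⁺ = {H}; {B}⁺ = {B} — none reach the full schema.
{D, H}⁺: DH→ABF adds A, B, F; ABF→DG adds G → {A, B, D, F, G, H}. Minimal: {H}⁺ = {H}; {D}⁺ = {D} — none reach the full schema.
Any other superkey contains one of these as a subset, so there are no further candidate keys.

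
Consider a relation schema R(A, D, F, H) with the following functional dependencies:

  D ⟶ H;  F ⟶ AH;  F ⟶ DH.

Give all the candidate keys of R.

{F}

Attribute F never appears on the right-hand side of any dependency, so F must belong to every candidate key.
{F}⁺ = {A, D, F, H}, which is all of the schema, so {F} is the only candidate key.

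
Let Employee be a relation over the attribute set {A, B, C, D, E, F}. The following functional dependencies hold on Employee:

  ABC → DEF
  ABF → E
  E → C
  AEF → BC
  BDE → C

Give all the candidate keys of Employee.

{A, B, C}; {A, B, E}; {A, B, F}; {A, E, F}

Attribute A never appears on the right-hand side of any dependency, so A must belong to every candidate key.
{A}⁺ = {A}, which is not all of the schema, so we must add further attributes.
{A, B, C}⁺: ABC→DEF adds D, E, F → {A, B, C, D, E, F}. Minimal: {B, C}⁺ = {B, C}; {A, C}⁺ = {A, C}; {A, B}⁺ = {A, B} — none reach the full schema.
{A, B, E}⁺: E→C adds C; ABC→DEF adds D, F → {A, B, C, D, E, F}. Minimal: {B, E}⁺ = {B, C, E}; {A, E}⁺ = {A, C, E}; {A, B}⁺ = {A, B} — none reach the full schema.
{A, B, F}⁺: ABF→E adds E; E→C adds C; ABC→DEF adds D → {A, B, C, D, E, F}. Minimal: {B, F}⁺ = {B, F}; {A, F}⁺ = {A, F}; {A, B}⁺ = {A, B} — none reach the full schema.
{A, E, F}⁺: E→C adds C; AEF→BC adds B; ABC→DEF adds D → {A, B, C, D, E, F}. Minimal: {E, F}⁺ = {C, E, F}; {A, F}⁺ = {A, F}; {A, E}⁺ = {A, C, E} — none reach the full schema.
Any other superkey contains one of these as a subset, so there are no further candidate keys.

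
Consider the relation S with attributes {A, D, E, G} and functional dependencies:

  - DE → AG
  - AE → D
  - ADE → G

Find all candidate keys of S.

(A, E), (D, E)

{A, E}⁺: AE→D adds D; ADE→G adds G → {A, D, E, G}.
{D, E}⁺: DE→AG adds A, G → {A, D, E, G}.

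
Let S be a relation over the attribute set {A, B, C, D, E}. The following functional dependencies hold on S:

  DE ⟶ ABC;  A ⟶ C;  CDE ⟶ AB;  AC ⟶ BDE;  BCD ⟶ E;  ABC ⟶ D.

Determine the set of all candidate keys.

{A}⁺: A→C adds C; AC→BDE adds B, D, E → {A, B, C, D, E}.
{D, E}⁺: DE→ABC adds A, B, C → {A, B, C, D, E}.
{B, C, D}⁺: BCD→E adds E; DE→ABC adds A → {A, B, C, D, E}.

A, DE, BCD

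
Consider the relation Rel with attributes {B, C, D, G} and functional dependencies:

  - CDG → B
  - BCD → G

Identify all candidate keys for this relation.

(B, C, D), (C, D, G)

Attributes C, D never appear on any right-hand side, so every candidate key must contain {C, D}.
{C, D}⁺ = {C, D}, which is not all of the schema, so we must add further attributes.
{B, C, D}⁺: BCD→G adds G → {B, C, D, G}. Minimal: {C, D}⁺ = {C, D}; {B, D}⁺ = {B, D}; {B, C}⁺ = {B, C} — none reach the full schema.
{C, D, G}⁺: CDG→B adds B → {B, C, D, G}. Minimal: {D, G}⁺ = {D, G}; {C, G}⁺ = {C, G}; {C, D}⁺ = {C, D} — none reach the full schema.
Any other superkey contains one of these as a subset, so there are no further candidate keys.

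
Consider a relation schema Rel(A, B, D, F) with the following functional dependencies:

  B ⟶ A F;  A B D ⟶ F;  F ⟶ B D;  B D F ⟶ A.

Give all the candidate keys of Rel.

{B}⁺: B→AF adds A, F; F→BD adds D → {A, B, D, F}.
{F}⁺: F→BD adds B, D; BDF→A adds A → {A, B, D, F}.

{B}, {F}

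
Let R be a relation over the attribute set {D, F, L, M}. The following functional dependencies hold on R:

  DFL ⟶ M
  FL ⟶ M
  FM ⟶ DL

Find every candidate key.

{F, L}, {F, M}

Attribute F never appears on the right-hand side of any dependency, so F must belong to every candidate key.
{F}⁺ = {F}, which is not all of the schema, so we must add further attributes.
{F, L}⁺: FL→M adds M; FM→DL adds D → {D, F, L, M}. Minimal: {L}⁺ = {L}; {F}⁺ = {F} — none reach the full schema.
{F, M}⁺: FM→DL adds D, L → {D, F, L, M}. Minimal: {M}⁺ = {M}; {F}⁺ = {F} — none reach the full schema.
Any other superkey contains one of these as a subset, so there are no further candidate keys.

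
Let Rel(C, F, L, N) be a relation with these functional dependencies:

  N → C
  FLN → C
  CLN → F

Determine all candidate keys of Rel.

(L, N)

Attributes L, N never appear on any right-hand side, so every candidate key must contain {L, N}.
{L, N}⁺ = {C, F, L, N}, which is all of the schema, so {L, N} is the only candidate key.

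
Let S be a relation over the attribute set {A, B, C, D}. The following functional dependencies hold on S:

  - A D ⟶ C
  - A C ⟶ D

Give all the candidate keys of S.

{A, B, C}, {A, B, D}

Attributes A, B never appear on any right-hand side, so every candidate key must contain {A, B}.
{A, B}⁺ = {A, B}, which is not all of the schema, so we must add further attributes.
{A, B, C}⁺: AC→D adds D → {A, B, C, D}.
{A, B, D}⁺: AD→C adds C → {A, B, C, D}.
Any other superkey contains one of these as a subset, so there are no further candidate keys.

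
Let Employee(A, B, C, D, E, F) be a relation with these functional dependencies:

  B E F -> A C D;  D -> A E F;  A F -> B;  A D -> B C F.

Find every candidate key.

{D}⁺: D→AEF adds A, E, F; AF→B adds B; AD→BCF adds C → {A, B, C, D, E, F}.
{A, E, F}⁺: AF→B adds B; BEF→ACD adds C, D → {A, B, C, D, E, F}. Minimal: {E, F}⁺ = {E, F}; {A, F}⁺ = {A, B, F}; {A, E}⁺ = {A, E} — none reach the full schema.
{B, E, F}⁺: BEF→ACD adds A, C, D → {A, B, C, D, E, F}. Minimal: {E, F}⁺ = {E, F}; {B, F}⁺ = {B, F}; {B, E}⁺ = {B, E} — none reach the full schema.

D, AEF, BEF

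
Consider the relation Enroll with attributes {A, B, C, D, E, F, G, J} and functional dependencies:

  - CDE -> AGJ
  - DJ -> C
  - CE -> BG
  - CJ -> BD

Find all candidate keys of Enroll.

Attributes E, F never appear on any right-hand side, so every candidate key must contain {E, F}.
{E, F}⁺ = {E, F}, which is not all of the schema, so we must add further attributes.
{C, D, E, F}⁺: CDE→AGJ adds A, G, J; CE→BG adds B → {A, B, C, D, E, F, G, J}.
{C, E, F, J}⁺: CE→BG adds B, G; CJ→BD adds D; CDE→AGJ adds A → {A, B, C, D, E, F, G, J}.
{D, E, F, J}⁺: DJ→C adds C; CE→BG adds B, G; CDE→AGJ adds A → {A, B, C, D, E, F, G, J}.

CDEF, CEFJ, DEFJ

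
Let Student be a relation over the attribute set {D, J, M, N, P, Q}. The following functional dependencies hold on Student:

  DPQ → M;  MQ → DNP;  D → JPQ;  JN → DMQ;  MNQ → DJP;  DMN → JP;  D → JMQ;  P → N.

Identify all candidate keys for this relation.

{D}, {J, N}, {J, P}, {M, Q}

{D}⁺: D→JPQ adds J, P, Q; D→JMQ adds M; P→N adds N → {D, J, M, N, P, Q}.
{J, N}⁺: JN→DMQ adds D, M, Q; MNQ→DJP adds P → {D, J, M, N, P, Q}. Minimal: {N}⁺ = {N}; {J}⁺ = {J} — none reach the full schema.
{J, P}⁺: P→N adds N; JN→DMQ adds D, M, Q → {D, J, M, N, P, Q}. Minimal: {P}⁺ = {N, P}; {J}⁺ = {J} — none reach the full schema.
{M, Q}⁺: MQ→DNP adds D, N, P; D→JPQ adds J → {D, J, M, N, P, Q}. Minimal: {Q}⁺ = {Q}; {M}⁺ = {M} — none reach the full schema.
Any other superkey contains one of these as a subset, so there are no further candidate keys.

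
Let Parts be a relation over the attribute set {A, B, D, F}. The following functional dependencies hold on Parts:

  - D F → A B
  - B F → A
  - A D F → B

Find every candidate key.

Attributes D, F never appear on any right-hand side, so every candidate key must contain {D, F}.
{D, F}⁺ = {A, B, D, F}, which is all of the schema, so {D, F} is the only candidate key.

(D, F)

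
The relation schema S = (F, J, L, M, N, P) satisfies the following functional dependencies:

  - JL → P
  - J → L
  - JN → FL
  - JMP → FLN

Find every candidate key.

Attributes J, M never appear on any right-hand side, so every candidate key must contain {J, M}.
{J, M}⁺ = {F, J, L, M, N, P}, which is all of the schema, so {J, M} is the only candidate key.

{J, M}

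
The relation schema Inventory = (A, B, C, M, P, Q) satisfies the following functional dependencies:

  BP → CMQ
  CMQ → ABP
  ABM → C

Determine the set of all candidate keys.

{B, P}, {C, M, Q}, {A, B, M, Q}

{B, P}⁺: BP→CMQ adds C, M, Q; CMQ→ABP adds A → {A, B, C, M, P, Q}. Minimal: {P}⁺ = {P}; {B}⁺ = {B} — none reach the full schema.
{C, M, Q}⁺: CMQ→ABP adds A, B, P → {A, B, C, M, P, Q}. Minimal: {M, Q}⁺ = {M, Q}; {C, Q}⁺ = {C, Q}; {C, M}⁺ = {C, M} — none reach the full schema.
{A, B, M, Q}⁺: ABM→C adds C; CMQ→ABP adds P → {A, B, C, M, P, Q}. Minimal: {B, M, Q}⁺ = {B, M, Q}; {A, M, Q}⁺ = {A, M, Q}; {A, B, Q}⁺ = {A, B, Q}; … — none reach the full schema.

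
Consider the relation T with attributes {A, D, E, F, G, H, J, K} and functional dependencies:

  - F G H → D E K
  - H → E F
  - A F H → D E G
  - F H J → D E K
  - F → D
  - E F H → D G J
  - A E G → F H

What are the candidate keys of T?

(A, H), (A, E, G)

Attribute A never appears on the right-hand side of any dependency, so A must belong to every candidate key.
{A}⁺ = {A}, which is not all of the schema, so we must add further attributes.
{A, H}⁺: H→EF adds E, F; AFH→DEG adds D, G; EFH→DGJ adds J; FGH→DEK adds K → {A, D, E, F, G, H, J, K}.
{A, E, G}⁺: AEG→FH adds F, H; FGH→DEK adds D, K; EFH→DGJ adds J → {A, D, E, F, G, H, J, K}.
Any other superkey contains one of these as a subset, so there are no further candidate keys.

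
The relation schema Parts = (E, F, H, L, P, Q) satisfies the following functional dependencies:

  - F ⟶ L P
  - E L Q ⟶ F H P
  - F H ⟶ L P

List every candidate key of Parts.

Attributes E, Q never appear on any right-hand side, so every candidate key must contain {E, Q}.
{E, Q}⁺ = {E, Q}, which is not all of the schema, so we must add further attributes.
{E, F, Q}⁺: F→LP adds L, P; ELQ→FHP adds H → {E, F, H, L, P, Q}. Minimal: {F, Q}⁺ = {F, L, P, Q}; {E, Q}⁺ = {E, Q}; {E, F}⁺ = {E, F, L, P} — none reach the full schema.
{E, L, Q}⁺: ELQ→FHP adds F, H, P → {E, F, H, L, P, Q}. Minimal: {L, Q}⁺ = {L, Q}; {E, Q}⁺ = {E, Q}; {E, L}⁺ = {E, L} — none reach the full schema.
Any other superkey contains one of these as a subset, so there are no further candidate keys.

{E, F, Q}, {E, L, Q}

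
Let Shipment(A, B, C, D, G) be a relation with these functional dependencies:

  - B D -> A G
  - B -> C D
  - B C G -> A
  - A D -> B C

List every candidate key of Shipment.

{B}⁺: B→CD adds C, D; BD→AG adds A, G → {A, B, C, D, G}.
{A, D}⁺: AD→BC adds B, C; BD→AG adds G → {A, B, C, D, G}. Minimal: {D}⁺ = {D}; {A}⁺ = {A} — none reach the full schema.

B, AD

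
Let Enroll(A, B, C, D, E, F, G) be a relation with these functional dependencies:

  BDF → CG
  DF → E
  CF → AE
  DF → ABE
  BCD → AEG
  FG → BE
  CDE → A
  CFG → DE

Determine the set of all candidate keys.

Attribute F never appears on the right-hand side of any dependency, so F must belong to every candidate key.
{F}⁺ = {F}, which is not all of the schema, so we must add further attributes.
{D, F}⁺: DF→E adds E; DF→ABE adds A, B; BDF→CG adds C, G → {A, B, C, D, E, F, G}. Minimal: {F}⁺ = {F}; {D}⁺ = {D} — none reach the full schema.
{C, F, G}⁺: CF→AE adds A, E; FG→BE adds B; CFG→DE adds D → {A, B, C, D, E, F, G}. Minimal: {F, G}⁺ = {B, E, F, G}; {C, G}⁺ = {C, G}; {C, F}⁺ = {A, C, E, F} — none reach the full schema.

{D, F}; {C, F, G}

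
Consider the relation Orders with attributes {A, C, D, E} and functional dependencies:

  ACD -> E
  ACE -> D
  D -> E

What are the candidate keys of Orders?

{A, C, D}; {A, C, E}

Attributes A, C never appear on any right-hand side, so every candidate key must contain {A, C}.
{A, C}⁺ = {A, C}, which is not all of the schema, so we must add further attributes.
{A, C, D}⁺: ACD→E adds E → {A, C, D, E}.
{A, C, E}⁺: ACE→D adds D → {A, C, D, E}.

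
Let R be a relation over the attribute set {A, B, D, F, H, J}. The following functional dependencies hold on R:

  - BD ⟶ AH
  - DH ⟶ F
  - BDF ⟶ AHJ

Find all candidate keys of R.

{B, D}

Attributes B, D never appear on any right-hand side, so every candidate key must contain {B, D}.
{B, D}⁺ = {A, B, D, F, H, J}, which is all of the schema, so {B, D} is the only candidate key.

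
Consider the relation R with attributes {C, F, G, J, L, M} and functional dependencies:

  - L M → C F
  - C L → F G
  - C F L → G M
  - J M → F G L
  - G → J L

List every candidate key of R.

{C, G}⁺: G→JL adds J, L; CL→FG adds F; CFL→GM adds M → {C, F, G, J, L, M}. Minimal: {G}⁺ = {G, J, L}; {C}⁺ = {C} — none reach the full schema.
{C, L}⁺: CL→FG adds F, G; CFL→GM adds M; G→JL adds J → {C, F, G, J, L, M}. Minimal: {L}⁺ = {L}; {C}⁺ = {C} — none reach the full schema.
{G, M}⁺: G→JL adds J, L; LM→CF adds C, F → {C, F, G, J, L, M}. Minimal: {M}⁺ = {M}; {G}⁺ = {G, J, L} — none reach the full schema.
{J, M}⁺: JM→FGL adds F, G, L; LM→CF adds C → {C, F, G, J, L, M}. Minimal: {M}⁺ = {M}; {J}⁺ = {J} — none reach the full schema.
{L, M}⁺: LM→CF adds C, F; CL→FG adds G; G→JL adds J → {C, F, G, J, L, M}. Minimal: {M}⁺ = {M}; {L}⁺ = {L} — none reach the full schema.

{C, G}, {C, L}, {G, M}, {J, M}, {L, M}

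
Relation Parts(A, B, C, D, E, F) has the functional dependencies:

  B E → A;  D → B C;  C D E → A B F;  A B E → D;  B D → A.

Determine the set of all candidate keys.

{B, E}, {D, E}

Attribute E never appears on the right-hand side of any dependency, so E must belong to every candidate key.
{E}⁺ = {E}, which is not all of the schema, so we must add further attributes.
{B, E}⁺: BE→A adds A; ABE→D adds D; D→BC adds C; CDE→ABF adds F → {A, B, C, D, E, F}. Minimal: {E}⁺ = {E}; {B}⁺ = {B} — none reach the full schema.
{D, E}⁺: D→BC adds B, C; CDE→ABF adds A, F → {A, B, C, D, E, F}. Minimal: {E}⁺ = {E}; {D}⁺ = {A, B, C, D} — none reach the full schema.
Any other superkey contains one of these as a subset, so there are no further candidate keys.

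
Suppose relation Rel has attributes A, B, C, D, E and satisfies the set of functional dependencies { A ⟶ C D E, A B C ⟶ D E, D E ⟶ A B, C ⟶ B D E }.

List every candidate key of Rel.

{A}⁺: A→CDE adds C, D, E; DE→AB adds B → {A, B, C, D, E}.
{C}⁺: C→BDE adds B, D, E; DE→AB adds A → {A, B, C, D, E}.
{D, E}⁺: DE→AB adds A, B; A→CDE adds C → {A, B, C, D, E}. Minimal: {E}⁺ = {E}; {D}⁺ = {D} — none reach the full schema.

(A), (C), (D, E)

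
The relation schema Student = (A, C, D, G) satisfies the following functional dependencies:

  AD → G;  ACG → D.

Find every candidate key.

Attributes A, C never appear on any right-hand side, so every candidate key must contain {A, C}.
{A, C}⁺ = {A, C}, which is not all of the schema, so we must add further attributes.
{A, C, D}⁺: AD→G adds G → {A, C, D, G}. Minimal: {C, D}⁺ = {C, D}; {A, D}⁺ = {A, D, G}; {A, C}⁺ = {A, C} — none reach the full schema.
{A, C, G}⁺: ACG→D adds D → {A, C, D, G}. Minimal: {C, G}⁺ = {C, G}; {A, G}⁺ = {A, G}; {A, C}⁺ = {A, C} — none reach the full schema.

(A, C, D); (A, C, G)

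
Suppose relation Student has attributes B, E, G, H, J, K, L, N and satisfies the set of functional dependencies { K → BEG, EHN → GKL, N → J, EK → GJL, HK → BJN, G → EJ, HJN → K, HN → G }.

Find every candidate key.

(H, K), (H, N)

Attribute H never appears on the right-hand side of any dependency, so H must belong to every candidate key.
{H}⁺ = {H}, which is not all of the schema, so we must add further attributes.
{H, K}⁺: K→BEG adds B, E, G; EK→GJL adds J, L; HK→BJN adds N → {B, E, G, H, J, K, L, N}. Minimal: {K}⁺ = {B, E, G, J, K, L}; {H}⁺ = {H} — none reach the full schema.
{H, N}⁺: N→J adds J; HJN→K adds K; HN→G adds G; K→BEG adds B, E; EHN→GKL adds L → {B, E, G, H, J, K, L, N}. Minimal: {N}⁺ = {J, N}; {H}⁺ = {H} — none reach the full schema.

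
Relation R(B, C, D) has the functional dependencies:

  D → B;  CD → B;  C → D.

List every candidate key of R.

Attribute C never appears on the right-hand side of any dependency, so C must belong to every candidate key.
{C}⁺ = {B, C, D}, which is all of the schema, so {C} is the only candidate key.

C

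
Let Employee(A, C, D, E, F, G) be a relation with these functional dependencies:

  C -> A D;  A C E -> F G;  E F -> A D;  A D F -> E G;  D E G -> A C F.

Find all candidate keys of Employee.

{C, E}, {C, F}, {E, F}, {A, D, F}, {D, E, G}

{C, E}⁺: C→AD adds A, D; ACE→FG adds F, G → {A, C, D, E, F, G}. Minimal: {E}⁺ = {E}; {C}⁺ = {A, C, D} — none reach the full schema.
{C, F}⁺: C→AD adds A, D; ADF→EG adds E, G → {A, C, D, E, F, G}. Minimal: {F}⁺ = {F}; {C}⁺ = {A, C, D} — none reach the full schema.
{E, F}⁺: EF→AD adds A, D; ADF→EG adds G; DEG→ACF adds C → {A, C, D, E, F, G}. Minimal: {F}⁺ = {F}; {E}⁺ = {E} — none reach the full schema.
{A, D, F}⁺: ADF→EG adds E, G; DEG→ACF adds C → {A, C, D, E, F, G}. Minimal: {D, F}⁺ = {D, F}; {A, F}⁺ = {A, F}; {A, D}⁺ = {A, D} — none reach the full schema.
{D, E, G}⁺: DEG→ACF adds A, C, F → {A, C, D, E, F, G}. Minimal: {E, G}⁺ = {E, G}; {D, G}⁺ = {D, G}; {D, E}⁺ = {D, E} — none reach the full schema.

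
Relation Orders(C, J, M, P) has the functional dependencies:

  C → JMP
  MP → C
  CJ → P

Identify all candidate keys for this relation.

(C); (M, P)

{C}⁺: C→JMP adds J, M, P → {C, J, M, P}.
{M, P}⁺: MP→C adds C; C→JMP adds J → {C, J, M, P}.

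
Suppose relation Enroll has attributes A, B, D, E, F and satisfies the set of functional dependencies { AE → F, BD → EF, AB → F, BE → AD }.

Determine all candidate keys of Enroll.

Attribute B never appears on the right-hand side of any dependency, so B must belong to every candidate key.
{B}⁺ = {B}, which is not all of the schema, so we must add further attributes.
{B, D}⁺: BD→EF adds E, F; BE→AD adds A → {A, B, D, E, F}.
{B, E}⁺: BE→AD adds A, D; AE→F adds F → {A, B, D, E, F}.

{B, D}, {B, E}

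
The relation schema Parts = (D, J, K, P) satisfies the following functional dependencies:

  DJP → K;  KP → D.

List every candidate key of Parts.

{D, J, P}⁺: DJP→K adds K → {D, J, K, P}.
{J, K, P}⁺: KP→D adds D → {D, J, K, P}.

{D, J, P}, {J, K, P}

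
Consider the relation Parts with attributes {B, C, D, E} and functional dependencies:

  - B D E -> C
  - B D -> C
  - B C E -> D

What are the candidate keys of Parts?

(B, C, E), (B, D, E)

Attributes B, E never appear on any right-hand side, so every candidate key must contain {B, E}.
{B, E}⁺ = {B, E}, which is not all of the schema, so we must add further attributes.
{B, C, E}⁺: BCE→D adds D → {B, C, D, E}. Minimal: {C, E}⁺ = {C, E}; {B, E}⁺ = {B, E}; {B, C}⁺ = {B, C} — none reach the full schema.
{B, D, E}⁺: BDE→C adds C → {B, C, D, E}. Minimal: {D, E}⁺ = {D, E}; {B, E}⁺ = {B, E}; {B, D}⁺ = {B, C, D} — none reach the full schema.
Any other superkey contains one of these as a subset, so there are no further candidate keys.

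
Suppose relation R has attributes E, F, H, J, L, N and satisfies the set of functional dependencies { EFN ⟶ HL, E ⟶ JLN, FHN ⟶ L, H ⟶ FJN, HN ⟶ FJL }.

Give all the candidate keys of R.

{E, F}, {E, H}

Attribute E never appears on the right-hand side of any dependency, so E must belong to every candidate key.
{E}⁺ = {E, J, L, N}, which is not all of the schema, so we must add further attributes.
{E, F}⁺: E→JLN adds J, L, N; EFN→HL adds H → {E, F, H, J, L, N}. Minimal: {F}⁺ = {F}; {E}⁺ = {E, J, L, N} — none reach the full schema.
{E, H}⁺: E→JLN adds J, L, N; H→FJN adds F → {E, F, H, J, L, N}. Minimal: {H}⁺ = {F, H, J, L, N}; {E}⁺ = {E, J, L, N} — none reach the full schema.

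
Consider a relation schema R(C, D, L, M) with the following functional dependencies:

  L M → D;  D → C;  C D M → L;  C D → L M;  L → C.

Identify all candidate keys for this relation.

(D); (L, M)

{D}⁺: D→C adds C; CD→LM adds L, M → {C, D, L, M}.
{L, M}⁺: LM→D adds D; D→C adds C → {C, D, L, M}. Minimal: {M}⁺ = {M}; {L}⁺ = {C, L} — none reach the full schema.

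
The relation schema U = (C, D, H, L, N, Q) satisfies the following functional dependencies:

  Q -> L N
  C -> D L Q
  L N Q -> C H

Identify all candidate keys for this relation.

C, Q

{C}⁺: C→DLQ adds D, L, Q; Q→LN adds N; LNQ→CH adds H → {C, D, H, L, N, Q}.
{Q}⁺: Q→LN adds L, N; LNQ→CH adds C, H; C→DLQ adds D → {C, D, H, L, N, Q}.
Any other superkey contains one of these as a subset, so there are no further candidate keys.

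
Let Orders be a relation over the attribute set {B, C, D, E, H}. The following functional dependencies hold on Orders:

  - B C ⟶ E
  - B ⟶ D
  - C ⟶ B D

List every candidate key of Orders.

Attributes C, H never appear on any right-hand side, so every candidate key must contain {C, H}.
{C, H}⁺ = {B, C, D, E, H}, which is all of the schema, so {C, H} is the only candidate key.

{C, H}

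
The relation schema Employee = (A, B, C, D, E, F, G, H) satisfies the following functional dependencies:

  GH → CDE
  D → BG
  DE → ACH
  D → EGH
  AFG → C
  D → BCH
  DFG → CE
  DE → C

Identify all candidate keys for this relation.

(D, F), (F, G, H)

Attribute F never appears on the right-hand side of any dependency, so F must belong to every candidate key.
{F}⁺ = {F}, which is not all of the schema, so we must add further attributes.
{D, F}⁺: D→BG adds B, G; D→EGH adds E, H; D→BCH adds C; DE→ACH adds A → {A, B, C, D, E, F, G, H}. Minimal: {F}⁺ = {F}; {D}⁺ = {A, B, C, D, E, G, H} — none reach the full schema.
{F, G, H}⁺: GH→CDE adds C, D, E; D→BG adds B; DE→ACH adds A → {A, B, C, D, E, F, G, H}. Minimal: {G, H}⁺ = {A, B, C, D, E, G, H}; {F, H}⁺ = {F, H}; {F, G}⁺ = {F, G} — none reach the full schema.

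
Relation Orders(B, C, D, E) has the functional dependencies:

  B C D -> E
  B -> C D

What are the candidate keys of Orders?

Attribute B never appears on the right-hand side of any dependency, so B must belong to every candidate key.
{B}⁺ = {B, C, D, E}, which is all of the schema, so {B} is the only candidate key.

B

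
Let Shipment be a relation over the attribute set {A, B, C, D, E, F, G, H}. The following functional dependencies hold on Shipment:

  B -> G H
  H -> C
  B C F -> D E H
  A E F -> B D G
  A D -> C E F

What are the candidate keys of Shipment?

Attribute A never appears on the right-hand side of any dependency, so A must belong to every candidate key.
{A}⁺ = {A}, which is not all of the schema, so we must add further attributes.
{A, D}⁺: AD→CEF adds C, E, F; AEF→BDG adds B, G; B→GH adds H → {A, B, C, D, E, F, G, H}. Minimal: {D}⁺ = {D}; {A}⁺ = {A} — none reach the full schema.
{A, B, F}⁺: B→GH adds G, H; H→C adds C; BCF→DEH adds D, E → {A, B, C, D, E, F, G, H}. Minimal: {B, F}⁺ = {B, C, D, E, F, G, H}; {A, F}⁺ = {A, F}; {A, B}⁺ = {A, B, C, G, H} — none reach the full schema.
{A, E, F}⁺: AEF→BDG adds B, D, G; AD→CEF adds C; B→GH adds H → {A, B, C, D, E, F, G, H}. Minimal: {E, F}⁺ = {E, F}; {A, F}⁺ = {A, F}; {A, E}⁺ = {A, E} — none reach the full schema.
Any other superkey contains one of these as a subset, so there are no further candidate keys.

{A, D}, {A, B, F}, {A, E, F}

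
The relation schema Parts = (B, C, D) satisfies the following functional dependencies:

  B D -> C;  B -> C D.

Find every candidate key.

B

{B}⁺: B→CD adds C, D → {B, C, D}.
No other minimal superkey exists.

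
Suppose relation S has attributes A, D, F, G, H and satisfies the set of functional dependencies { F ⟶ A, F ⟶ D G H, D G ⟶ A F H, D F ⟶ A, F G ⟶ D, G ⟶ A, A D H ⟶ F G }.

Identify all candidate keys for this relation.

{F}, {D, G}, {A, D, H}

{F}⁺: F→A adds A; F→DGH adds D, G, H → {A, D, F, G, H}.
{D, G}⁺: DG→AFH adds A, F, H → {A, D, F, G, H}. Minimal: {G}⁺ = {A, G}; {D}⁺ = {D} — none reach the full schema.
{A, D, H}⁺: ADH→FG adds F, G → {A, D, F, G, H}. Minimal: {D, H}⁺ = {D, H}; {A, H}⁺ = {A, H}; {A, D}⁺ = {A, D} — none reach the full schema.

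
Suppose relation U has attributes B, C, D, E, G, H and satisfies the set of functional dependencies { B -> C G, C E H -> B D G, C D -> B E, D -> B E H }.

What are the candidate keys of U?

(D); (B, E, H); (C, E, H)

{D}⁺: D→BEH adds B, E, H; B→CG adds C, G → {B, C, D, E, G, H}.
{B, E, H}⁺: B→CG adds C, G; CEH→BDG adds D → {B, C, D, E, G, H}. Minimal: {E, H}⁺ = {E, H}; {B, H}⁺ = {B, C, G, H}; {B, E}⁺ = {B, C, E, G} — none reach the full schema.
{C, E, H}⁺: CEH→BDG adds B, D, G → {B, C, D, E, G, H}. Minimal: {E, H}⁺ = {E, H}; {C, H}⁺ = {C, H}; {C, E}⁺ = {C, E} — none reach the full schema.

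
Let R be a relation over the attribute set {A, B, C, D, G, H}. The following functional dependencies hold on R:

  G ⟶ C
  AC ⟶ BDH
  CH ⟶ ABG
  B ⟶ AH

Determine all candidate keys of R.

{A, C}; {A, G}; {B, C}; {B, G}; {C, H}; {G, H}

{A, C}⁺: AC→BDH adds B, D, H; CH→ABG adds G → {A, B, C, D, G, H}. Minimal: {C}⁺ = {C}; {A}⁺ = {A} — none reach the full schema.
{A, G}⁺: G→C adds C; AC→BDH adds B, D, H → {A, B, C, D, G, H}. Minimal: {G}⁺ = {C, G}; {A}⁺ = {A} — none reach the full schema.
{B, C}⁺: B→AH adds A, H; AC→BDH adds D; CH→ABG adds G → {A, B, C, D, G, H}. Minimal: {C}⁺ = {C}; {B}⁺ = {A, B, H} — none reach the full schema.
{B, G}⁺: G→C adds C; B→AH adds A, H; AC→BDH adds D → {A, B, C, D, G, H}. Minimal: {G}⁺ = {C, G}; {B}⁺ = {A, B, H} — none reach the full schema.
{C, H}⁺: CH→ABG adds A, B, G; AC→BDH adds D → {A, B, C, D, G, H}. Minimal: {H}⁺ = {H}; {C}⁺ = {C} — none reach the full schema.
{G, H}⁺: G→C adds C; CH→ABG adds A, B; AC→BDH adds D → {A, B, C, D, G, H}. Minimal: {H}⁺ = {H}; {G}⁺ = {C, G} — none reach the full schema.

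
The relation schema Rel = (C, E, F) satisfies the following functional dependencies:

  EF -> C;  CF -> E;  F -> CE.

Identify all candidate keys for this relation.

Attribute F never appears on the right-hand side of any dependency, so F must belong to every candidate key.
{F}⁺ = {C, E, F}, which is all of the schema, so {F} is the only candidate key.

(F)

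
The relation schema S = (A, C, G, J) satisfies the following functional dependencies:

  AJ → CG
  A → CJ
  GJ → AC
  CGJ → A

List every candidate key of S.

{A}⁺: A→CJ adds C, J; AJ→CG adds G → {A, C, G, J}.
{G, J}⁺: GJ→AC adds A, C → {A, C, G, J}. Minimal: {J}⁺ = {J}; {G}⁺ = {G} — none reach the full schema.
Any other superkey contains one of these as a subset, so there are no further candidate keys.

{A}; {G, J}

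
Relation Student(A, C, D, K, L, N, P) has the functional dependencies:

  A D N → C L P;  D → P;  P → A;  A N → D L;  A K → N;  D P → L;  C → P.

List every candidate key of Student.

Attribute K never appears on the right-hand side of any dependency, so K must belong to every candidate key.
{K}⁺ = {K}, which is not all of the schema, so we must add further attributes.
{A, K}⁺: AK→N adds N; AN→DL adds D, L; ADN→CLP adds C, P → {A, C, D, K, L, N, P}. Minimal: {K}⁺ = {K}; {A}⁺ = {A} — none reach the full schema.
{C, K}⁺: C→P adds P; P→A adds A; AK→N adds N; AN→DL adds D, L → {A, C, D, K, L, N, P}. Minimal: {K}⁺ = {K}; {C}⁺ = {A, C, P} — none reach the full schema.
{D, K}⁺: D→P adds P; P→A adds A; AK→N adds N; DP→L adds L; ADN→CLP adds C → {A, C, D, K, L, N, P}. Minimal: {K}⁺ = {K}; {D}⁺ = {A, D, L, P} — none reach the full schema.
{K, P}⁺: P→A adds A; AK→N adds N; AN→DL adds D, L; ADN→CLP adds C → {A, C, D, K, L, N, P}. Minimal: {P}⁺ = {A, P}; {K}⁺ = {K} — none reach the full schema.
Any other superkey contains one of these as a subset, so there are no further candidate keys.

{A, K}, {C, K}, {D, K}, {K, P}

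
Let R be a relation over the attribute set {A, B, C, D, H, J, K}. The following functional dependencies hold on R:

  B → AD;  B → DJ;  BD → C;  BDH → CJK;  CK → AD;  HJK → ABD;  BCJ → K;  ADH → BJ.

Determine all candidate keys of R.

{B, H}; {A, D, H}; {C, H, K}; {H, J, K}

{B, H}⁺: B→AD adds A, D; B→DJ adds J; BD→C adds C; BDH→CJK adds K → {A, B, C, D, H, J, K}. Minimal: {H}⁺ = {H}; {B}⁺ = {A, B, C, D, J, K} — none reach the full schema.
{A, D, H}⁺: ADH→BJ adds B, J; BD→C adds C; BDH→CJK adds K → {A, B, C, D, H, J, K}. Minimal: {D, H}⁺ = {D, H}; {A, H}⁺ = {A, H}; {A, D}⁺ = {A, D} — none reach the full schema.
{C, H, K}⁺: CK→AD adds A, D; ADH→BJ adds B, J → {A, B, C, D, H, J, K}. Minimal: {H, K}⁺ = {H, K}; {C, K}⁺ = {A, C, D, K}; {C, H}⁺ = {C, H} — none reach the full schema.
{H, J, K}⁺: HJK→ABD adds A, B, D; BD→C adds C → {A, B, C, D, H, J, K}. Minimal: {J, K}⁺ = {J, K}; {H, K}⁺ = {H, K}; {H, J}⁺ = {H, J} — none reach the full schema.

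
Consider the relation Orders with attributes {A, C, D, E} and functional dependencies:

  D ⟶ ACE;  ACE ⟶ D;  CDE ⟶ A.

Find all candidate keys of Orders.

{D}⁺: D→ACE adds A, C, E → {A, C, D, E}.
{A, C, E}⁺: ACE→D adds D → {A, C, D, E}. Minimal: {C, E}⁺ = {C, E}; {A, E}⁺ = {A, E}; {A, C}⁺ = {A, C} — none reach the full schema.
Any other superkey contains one of these as a subset, so there are no further candidate keys.

D, ACE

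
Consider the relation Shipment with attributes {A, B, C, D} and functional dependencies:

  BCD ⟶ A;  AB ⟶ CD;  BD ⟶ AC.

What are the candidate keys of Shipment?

{A, B}, {B, D}

Attribute B never appears on the right-hand side of any dependency, so B must belong to every candidate key.
{B}⁺ = {B}, which is not all of the schema, so we must add further attributes.
{A, B}⁺: AB→CD adds C, D → {A, B, C, D}. Minimal: {B}⁺ = {B}; {A}⁺ = {A} — none reach the full schema.
{B, D}⁺: BD→AC adds A, C → {A, B, C, D}. Minimal: {D}⁺ = {D}; {B}⁺ = {B} — none reach the full schema.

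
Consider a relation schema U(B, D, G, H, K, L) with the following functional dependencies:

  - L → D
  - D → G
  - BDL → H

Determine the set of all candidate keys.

Attributes B, K, L never appear on any right-hand side, so every candidate key must contain {B, K, L}.
{B, K, L}⁺ = {B, D, G, H, K, L}, which is all of the schema, so {B, K, L} is the only candidate key.

{B, K, L}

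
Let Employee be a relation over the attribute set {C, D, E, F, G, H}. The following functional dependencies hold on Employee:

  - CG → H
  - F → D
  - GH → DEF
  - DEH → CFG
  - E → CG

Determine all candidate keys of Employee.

{E}, {C, G}, {G, H}

{E}⁺: E→CG adds C, G; CG→H adds H; GH→DEF adds D, F → {C, D, E, F, G, H}.
{C, G}⁺: CG→H adds H; GH→DEF adds D, E, F → {C, D, E, F, G, H}. Minimal: {G}⁺ = {G}; {C}⁺ = {C} — none reach the full schema.
{G, H}⁺: GH→DEF adds D, E, F; DEH→CFG adds C → {C, D, E, F, G, H}. Minimal: {H}⁺ = {H}; {G}⁺ = {G} — none reach the full schema.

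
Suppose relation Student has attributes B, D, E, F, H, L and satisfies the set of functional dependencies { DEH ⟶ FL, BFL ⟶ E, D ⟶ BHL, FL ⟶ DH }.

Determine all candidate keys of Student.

{D, E}⁺: D→BHL adds B, H, L; DEH→FL adds F → {B, D, E, F, H, L}.
{D, F}⁺: D→BHL adds B, H, L; BFL→E adds E → {B, D, E, F, H, L}.
{F, L}⁺: FL→DH adds D, H; D→BHL adds B; BFL→E adds E → {B, D, E, F, H, L}.

{D, E}; {D, F}; {F, L}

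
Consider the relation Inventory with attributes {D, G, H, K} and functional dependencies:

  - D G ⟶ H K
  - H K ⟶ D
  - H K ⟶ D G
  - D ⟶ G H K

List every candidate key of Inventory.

{D}; {H, K}

{D}⁺: D→GHK adds G, H, K → {D, G, H, K}.
{H, K}⁺: HK→D adds D; HK→DG adds G → {D, G, H, K}.
Any other superkey contains one of these as a subset, so there are no further candidate keys.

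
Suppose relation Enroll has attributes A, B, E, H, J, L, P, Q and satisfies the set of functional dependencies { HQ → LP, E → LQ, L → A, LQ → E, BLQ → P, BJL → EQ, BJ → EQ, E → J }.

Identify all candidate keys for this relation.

Attributes B, H never appear on any right-hand side, so every candidate key must contain {B, H}.
{B, H}⁺ = {B, H}, which is not all of the schema, so we must add further attributes.
{B, E, H}⁺: E→LQ adds L, Q; L→A adds A; BLQ→P adds P; E→J adds J → {A, B, E, H, J, L, P, Q}.
{B, H, J}⁺: BJ→EQ adds E, Q; HQ→LP adds L, P; L→A adds A → {A, B, E, H, J, L, P, Q}.
{B, H, Q}⁺: HQ→LP adds L, P; L→A adds A; LQ→E adds E; E→J adds J → {A, B, E, H, J, L, P, Q}.
Any other superkey contains one of these as a subset, so there are no further candidate keys.

{B, E, H}, {B, H, J}, {B, H, Q}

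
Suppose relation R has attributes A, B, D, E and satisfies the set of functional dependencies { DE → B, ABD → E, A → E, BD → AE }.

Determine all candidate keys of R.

{A, D}; {B, D}; {D, E}

Attribute D never appears on the right-hand side of any dependency, so D must belong to every candidate key.
{D}⁺ = {D}, which is not all of the schema, so we must add further attributes.
{A, D}⁺: A→E adds E; DE→B adds B → {A, B, D, E}. Minimal: {D}⁺ = {D}; {A}⁺ = {A, E} — none reach the full schema.
{B, D}⁺: BD→AE adds A, E → {A, B, D, E}. Minimal: {D}⁺ = {D}; {B}⁺ = {B} — none reach the full schema.
{D, E}⁺: DE→B adds B; BD→AE adds A → {A, B, D, E}. Minimal: {E}⁺ = {E}; {D}⁺ = {D} — none reach the full schema.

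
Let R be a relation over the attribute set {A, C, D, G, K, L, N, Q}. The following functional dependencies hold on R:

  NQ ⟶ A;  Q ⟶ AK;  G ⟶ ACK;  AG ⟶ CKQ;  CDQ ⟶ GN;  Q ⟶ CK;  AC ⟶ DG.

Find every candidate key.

Attribute L never appears on the right-hand side of any dependency, so L must belong to every candidate key.
{L}⁺ = {L}, which is not all of the schema, so we must add further attributes.
{G, L}⁺: G→ACK adds A, C, K; AG→CKQ adds Q; AC→DG adds D; CDQ→GN adds N → {A, C, D, G, K, L, N, Q}. Minimal: {L}⁺ = {L}; {G}⁺ = {A, C, D, G, K, N, Q} — none reach the full schema.
{L, Q}⁺: Q→AK adds A, K; Q→CK adds C; AC→DG adds D, G; CDQ→GN adds N → {A, C, D, G, K, L, N, Q}. Minimal: {Q}⁺ = {A, C, D, G, K, N, Q}; {L}⁺ = {L} — none reach the full schema.
{A, C, L}⁺: AC→DG adds D, G; G→ACK adds K; AG→CKQ adds Q; CDQ→GN adds N → {A, C, D, G, K, L, N, Q}. Minimal: {C, L}⁺ = {C, L}; {A, L}⁺ = {A, L}; {A, C}⁺ = {A, C, D, G, K, N, Q} — none reach the full schema.

(G, L), (L, Q), (A, C, L)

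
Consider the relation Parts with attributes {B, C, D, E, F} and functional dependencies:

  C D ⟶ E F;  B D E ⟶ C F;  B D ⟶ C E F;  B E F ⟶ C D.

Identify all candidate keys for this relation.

BD; BEF

Attribute B never appears on the right-hand side of any dependency, so B must belong to every candidate key.
{B}⁺ = {B}, which is not all of the schema, so we must add further attributes.
{B, D}⁺: BD→CEF adds C, E, F → {B, C, D, E, F}. Minimal: {D}⁺ = {D}; {B}⁺ = {B} — none reach the full schema.
{B, E, F}⁺: BEF→CD adds C, D → {B, C, D, E, F}. Minimal: {E, F}⁺ = {E, F}; {B, F}⁺ = {B, F}; {B, E}⁺ = {B, E} — none reach the full schema.
Any other superkey contains one of these as a subset, so there are no further candidate keys.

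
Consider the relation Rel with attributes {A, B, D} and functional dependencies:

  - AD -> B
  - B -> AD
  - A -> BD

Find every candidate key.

{A}; {B}

{A}⁺: A→BD adds B, D → {A, B, D}.
{B}⁺: B→AD adds A, D → {A, B, D}.
Any other superkey contains one of these as a subset, so there are no further candidate keys.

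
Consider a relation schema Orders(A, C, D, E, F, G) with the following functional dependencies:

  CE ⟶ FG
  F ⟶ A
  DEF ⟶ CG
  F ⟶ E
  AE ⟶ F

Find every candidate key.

{D, F}⁺: F→A adds A; F→E adds E; DEF→CG adds C, G → {A, C, D, E, F, G}. Minimal: {F}⁺ = {A, E, F}; {D}⁺ = {D} — none reach the full schema.
{A, D, E}⁺: AE→F adds F; DEF→CG adds C, G → {A, C, D, E, F, G}. Minimal: {D, E}⁺ = {D, E}; {A, E}⁺ = {A, E, F}; {A, D}⁺ = {A, D} — none reach the full schema.
{C, D, E}⁺: CE→FG adds F, G; F→A adds A → {A, C, D, E, F, G}. Minimal: {D, E}⁺ = {D, E}; {C, E}⁺ = {A, C, E, F, G}; {C, D}⁺ = {C, D} — none reach the full schema.

(D, F); (A, D, E); (C, D, E)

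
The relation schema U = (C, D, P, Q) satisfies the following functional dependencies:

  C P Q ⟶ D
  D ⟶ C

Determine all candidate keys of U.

CPQ, DPQ

Attributes P, Q never appear on any right-hand side, so every candidate key must contain {P, Q}.
{P, Q}⁺ = {P, Q}, which is not all of the schema, so we must add further attributes.
{C, P, Q}⁺: CPQ→D adds D → {C, D, P, Q}. Minimal: {P, Q}⁺ = {P, Q}; {C, Q}⁺ = {C, Q}; {C, P}⁺ = {C, P} — none reach the full schema.
{D, P, Q}⁺: D→C adds C → {C, D, P, Q}. Minimal: {P, Q}⁺ = {P, Q}; {D, Q}⁺ = {C, D, Q}; {D, P}⁺ = {C, D, P} — none reach the full schema.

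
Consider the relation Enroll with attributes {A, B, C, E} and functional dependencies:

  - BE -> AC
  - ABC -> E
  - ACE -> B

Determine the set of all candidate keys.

{B, E}⁺: BE→AC adds A, C → {A, B, C, E}. Minimal: {E}⁺ = {E}; {B}⁺ = {B} — none reach the full schema.
{A, B, C}⁺: ABC→E adds E → {A, B, C, E}. Minimal: {B, C}⁺ = {B, C}; {A, C}⁺ = {A, C}; {A, B}⁺ = {A, B} — none reach the full schema.
{A, C, E}⁺: ACE→B adds B → {A, B, C, E}. Minimal: {C, E}⁺ = {C, E}; {A, E}⁺ = {A, E}; {A, C}⁺ = {A, C} — none reach the full schema.
Any other superkey contains one of these as a subset, so there are no further candidate keys.

{B, E}, {A, B, C}, {A, C, E}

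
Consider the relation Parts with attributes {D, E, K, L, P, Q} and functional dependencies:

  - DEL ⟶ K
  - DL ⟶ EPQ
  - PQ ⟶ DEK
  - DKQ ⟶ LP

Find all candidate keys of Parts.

{D, L}⁺: DL→EPQ adds E, P, Q; PQ→DEK adds K → {D, E, K, L, P, Q}. Minimal: {L}⁺ = {L}; {D}⁺ = {D} — none reach the full schema.
{P, Q}⁺: PQ→DEK adds D, E, K; DKQ→LP adds L → {D, E, K, L, P, Q}. Minimal: {Q}⁺ = {Q}; {P}⁺ = {P} — none reach the full schema.
{D, K, Q}⁺: DKQ→LP adds L, P; DL→EPQ adds E → {D, E, K, L, P, Q}. Minimal: {K, Q}⁺ = {K, Q}; {D, Q}⁺ = {D, Q}; {D, K}⁺ = {D, K} — none reach the full schema.

{D, L}, {P, Q}, {D, K, Q}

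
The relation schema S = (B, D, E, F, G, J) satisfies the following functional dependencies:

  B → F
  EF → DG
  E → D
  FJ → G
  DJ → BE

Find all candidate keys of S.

Attribute J never appears on the right-hand side of any dependency, so J must belong to every candidate key.
{J}⁺ = {J}, which is not all of the schema, so we must add further attributes.
{D, J}⁺: DJ→BE adds B, E; B→F adds F; EF→DG adds G → {B, D, E, F, G, J}. Minimal: {J}⁺ = {J}; {D}⁺ = {D} — none reach the full schema.
{E, J}⁺: E→D adds D; DJ→BE adds B; B→F adds F; EF→DG adds G → {B, D, E, F, G, J}. Minimal: {J}⁺ = {J}; {E}⁺ = {D, E} — none reach the full schema.
Any other superkey contains one of these as a subset, so there are no further candidate keys.

{D, J}; {E, J}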